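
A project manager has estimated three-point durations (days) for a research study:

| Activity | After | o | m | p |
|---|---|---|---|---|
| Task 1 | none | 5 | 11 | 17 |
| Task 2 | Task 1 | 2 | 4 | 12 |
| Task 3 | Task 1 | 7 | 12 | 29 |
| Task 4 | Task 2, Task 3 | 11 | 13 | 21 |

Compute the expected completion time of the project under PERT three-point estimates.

39 days

te_Task 1 = (5 + 4·11 + 17)/6 = 66/6 = 11
te_Task 2 = (2 + 4·4 + 12)/6 = 30/6 = 5
te_Task 3 = (7 + 4·12 + 29)/6 = 84/6 = 14
te_Task 4 = (11 + 4·13 + 21)/6 = 84/6 = 14

Forward pass:
ES_Task 1 = 0; EF_Task 1 = 11
ES_Task 2 = 11; EF_Task 2 = 11+5 = 16
ES_Task 3 = 11; EF_Task 3 = 11+14 = 25
ES_Task 4 = max(EF_Task 2=16, EF_Task 3=25) = 25; EF_Task 4 = 25+14 = 39
Expected project duration μ = 39 days. Critical path: Task 1 → Task 3 → Task 4.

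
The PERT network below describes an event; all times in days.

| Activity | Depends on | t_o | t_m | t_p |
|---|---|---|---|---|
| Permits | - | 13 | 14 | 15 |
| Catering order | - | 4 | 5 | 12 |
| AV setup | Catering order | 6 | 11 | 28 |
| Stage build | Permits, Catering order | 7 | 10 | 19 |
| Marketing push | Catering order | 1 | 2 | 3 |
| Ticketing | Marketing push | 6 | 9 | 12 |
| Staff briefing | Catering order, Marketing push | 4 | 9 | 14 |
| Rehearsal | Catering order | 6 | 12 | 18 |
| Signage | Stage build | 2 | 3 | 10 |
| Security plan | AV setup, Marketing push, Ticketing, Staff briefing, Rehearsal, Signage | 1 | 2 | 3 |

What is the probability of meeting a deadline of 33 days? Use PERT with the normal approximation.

0.793

te_Permits = (13 + 4·14 + 15)/6 = 84/6 = 14; σ²_Permits = ((15−13)/6)² = 0.111
te_Catering order = (4 + 4·5 + 12)/6 = 36/6 = 6; σ²_Catering order = ((12−4)/6)² = 1.778
te_AV setup = (6 + 4·11 + 28)/6 = 78/6 = 13; σ²_AV setup = ((28−6)/6)² = 13.444
te_Stage build = (7 + 4·10 + 19)/6 = 66/6 = 11; σ²_Stage build = ((19−7)/6)² = 4.000
te_Marketing push = (1 + 4·2 + 3)/6 = 12/6 = 2; σ²_Marketing push = ((3−1)/6)² = 0.111
te_Ticketing = (6 + 4·9 + 12)/6 = 54/6 = 9; σ²_Ticketing = ((12−6)/6)² = 1.000
te_Staff briefing = (4 + 4·9 + 14)/6 = 54/6 = 9; σ²_Staff briefing = ((14−4)/6)² = 2.778
te_Rehearsal = (6 + 4·12 + 18)/6 = 72/6 = 12; σ²_Rehearsal = ((18−6)/6)² = 4.000
te_Signage = (2 + 4·3 + 10)/6 = 24/6 = 4; σ²_Signage = ((10−2)/6)² = 1.778
te_Security plan = (1 + 4·2 + 3)/6 = 12/6 = 2; σ²_Security plan = ((3−1)/6)² = 0.111

Forward pass:
ES_Permits = 0; EF_Permits = 14
ES_Catering order = 0; EF_Catering order = 6
ES_AV setup = 6; EF_AV setup = 6+13 = 19
ES_Stage build = max(EF_Permits=14, EF_Catering order=6) = 14; EF_Stage build = 14+11 = 25
ES_Marketing push = 6; EF_Marketing push = 6+2 = 8
ES_Ticketing = 8; EF_Ticketing = 8+9 = 17
ES_Staff briefing = max(EF_Catering order=6, EF_Marketing push=8) = 8; EF_Staff briefing = 8+9 = 17
ES_Rehearsal = 6; EF_Rehearsal = 6+12 = 18
ES_Signage = 25; EF_Signage = 25+4 = 29
ES_Security plan = max(EF_AV setup=19, EF_Marketing push=8, EF_Ticketing=17, EF_Staff briefing=17, EF_Rehearsal=18, EF_Signage=29) = 29; EF_Security plan = 29+2 = 31
Expected project duration μ = 31 days. Critical path: Permits → Stage build → Signage → Security plan.

Variance along critical path = 0.111 + 4.000 + 1.778 + 0.111 = 6.000; σ = √6.000 = 2.449 days.
Z = (33 − 31) / 2.449 = 0.816
P(T ≤ 33) = Φ(0.816) ≈ 0.793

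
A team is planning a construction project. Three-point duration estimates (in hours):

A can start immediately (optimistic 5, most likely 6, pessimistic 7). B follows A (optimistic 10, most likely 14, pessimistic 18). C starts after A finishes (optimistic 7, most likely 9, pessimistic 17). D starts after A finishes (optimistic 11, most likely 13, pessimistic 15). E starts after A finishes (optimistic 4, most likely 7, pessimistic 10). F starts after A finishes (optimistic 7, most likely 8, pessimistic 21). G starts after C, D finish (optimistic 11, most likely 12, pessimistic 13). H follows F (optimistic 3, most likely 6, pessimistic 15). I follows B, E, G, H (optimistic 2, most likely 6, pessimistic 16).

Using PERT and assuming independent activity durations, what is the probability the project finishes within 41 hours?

0.888

te_A = (5 + 4·6 + 7)/6 = 36/6 = 6; σ²_A = ((7−5)/6)² = 0.111
te_B = (10 + 4·14 + 18)/6 = 84/6 = 14; σ²_B = ((18−10)/6)² = 1.778
te_C = (7 + 4·9 + 17)/6 = 60/6 = 10; σ²_C = ((17−7)/6)² = 2.778
te_D = (11 + 4·13 + 15)/6 = 78/6 = 13; σ²_D = ((15−11)/6)² = 0.444
te_E = (4 + 4·7 + 10)/6 = 42/6 = 7; σ²_E = ((10−4)/6)² = 1.000
te_F = (7 + 4·8 + 21)/6 = 60/6 = 10; σ²_F = ((21−7)/6)² = 5.444
te_G = (11 + 4·12 + 13)/6 = 72/6 = 12; σ²_G = ((13−11)/6)² = 0.111
te_H = (3 + 4·6 + 15)/6 = 42/6 = 7; σ²_H = ((15−3)/6)² = 4.000
te_I = (2 + 4·6 + 16)/6 = 42/6 = 7; σ²_I = ((16−2)/6)² = 5.444

Forward pass:
ES_A = 0; EF_A = 6
ES_B = 6; EF_B = 6+14 = 20
ES_C = 6; EF_C = 6+10 = 16
ES_D = 6; EF_D = 6+13 = 19
ES_E = 6; EF_E = 6+7 = 13
ES_F = 6; EF_F = 6+10 = 16
ES_G = max(EF_C=16, EF_D=19) = 19; EF_G = 19+12 = 31
ES_H = 16; EF_H = 16+7 = 23
ES_I = max(EF_B=20, EF_E=13, EF_G=31, EF_H=23) = 31; EF_I = 31+7 = 38
Expected project duration μ = 38 hours. Critical path: A → D → G → I.

Variance along critical path = 0.111 + 0.444 + 0.111 + 5.444 = 6.111; σ = √6.111 = 2.472 hours.
Z = (41 − 38) / 2.472 = 1.214
P(T ≤ 41) = Φ(1.214) ≈ 0.888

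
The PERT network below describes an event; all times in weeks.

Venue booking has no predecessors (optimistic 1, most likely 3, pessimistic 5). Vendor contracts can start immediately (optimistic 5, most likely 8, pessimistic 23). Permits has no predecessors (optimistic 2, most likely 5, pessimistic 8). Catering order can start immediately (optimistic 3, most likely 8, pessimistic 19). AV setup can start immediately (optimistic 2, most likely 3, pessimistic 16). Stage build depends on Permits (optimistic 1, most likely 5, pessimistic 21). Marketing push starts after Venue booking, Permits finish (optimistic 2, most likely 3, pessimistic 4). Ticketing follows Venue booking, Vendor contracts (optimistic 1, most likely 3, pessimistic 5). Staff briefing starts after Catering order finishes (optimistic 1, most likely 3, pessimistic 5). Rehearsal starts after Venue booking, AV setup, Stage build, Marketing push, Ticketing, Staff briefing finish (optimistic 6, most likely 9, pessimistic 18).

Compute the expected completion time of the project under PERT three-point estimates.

23 weeks

te_Venue booking = (1 + 4·3 + 5)/6 = 18/6 = 3
te_Vendor contracts = (5 + 4·8 + 23)/6 = 60/6 = 10
te_Permits = (2 + 4·5 + 8)/6 = 30/6 = 5
te_Catering order = (3 + 4·8 + 19)/6 = 54/6 = 9
te_AV setup = (2 + 4·3 + 16)/6 = 30/6 = 5
te_Stage build = (1 + 4·5 + 21)/6 = 42/6 = 7
te_Marketing push = (2 + 4·3 + 4)/6 = 18/6 = 3
te_Ticketing = (1 + 4·3 + 5)/6 = 18/6 = 3
te_Staff briefing = (1 + 4·3 + 5)/6 = 18/6 = 3
te_Rehearsal = (6 + 4·9 + 18)/6 = 60/6 = 10

Forward pass:
ES_Venue booking = 0; EF_Venue booking = 3
ES_Vendor contracts = 0; EF_Vendor contracts = 10
ES_Permits = 0; EF_Permits = 5
ES_Catering order = 0; EF_Catering order = 9
ES_AV setup = 0; EF_AV setup = 5
ES_Stage build = 5; EF_Stage build = 5+7 = 12
ES_Marketing push = max(EF_Venue booking=3, EF_Permits=5) = 5; EF_Marketing push = 5+3 = 8
ES_Ticketing = max(EF_Venue booking=3, EF_Vendor contracts=10) = 10; EF_Ticketing = 10+3 = 13
ES_Staff briefing = 9; EF_Staff briefing = 9+3 = 12
ES_Rehearsal = max(EF_Venue booking=3, EF_AV setup=5, EF_Stage build=12, EF_Marketing push=8, EF_Ticketing=13, EF_Staff briefing=12) = 13; EF_Rehearsal = 13+10 = 23
Expected project duration μ = 23 weeks. Critical path: Vendor contracts → Ticketing → Rehearsal.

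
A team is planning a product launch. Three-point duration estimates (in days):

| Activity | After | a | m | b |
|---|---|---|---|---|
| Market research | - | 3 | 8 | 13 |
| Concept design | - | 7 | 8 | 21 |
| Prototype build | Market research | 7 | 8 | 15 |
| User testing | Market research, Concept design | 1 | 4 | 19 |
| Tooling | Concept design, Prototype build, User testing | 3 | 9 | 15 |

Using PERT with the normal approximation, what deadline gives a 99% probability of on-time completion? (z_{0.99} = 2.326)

32.8 days

te_Market research = (3 + 4·8 + 13)/6 = 48/6 = 8; σ²_Market research = ((13−3)/6)² = 2.778
te_Concept design = (7 + 4·8 + 21)/6 = 60/6 = 10; σ²_Concept design = ((21−7)/6)² = 5.444
te_Prototype build = (7 + 4·8 + 15)/6 = 54/6 = 9; σ²_Prototype build = ((15−7)/6)² = 1.778
te_User testing = (1 + 4·4 + 19)/6 = 36/6 = 6; σ²_User testing = ((19−1)/6)² = 9.000
te_Tooling = (3 + 4·9 + 15)/6 = 54/6 = 9; σ²_Tooling = ((15−3)/6)² = 4.000

Forward pass:
ES_Market research = 0; EF_Market research = 8
ES_Concept design = 0; EF_Concept design = 10
ES_Prototype build = 8; EF_Prototype build = 8+9 = 17
ES_User testing = max(EF_Market research=8, EF_Concept design=10) = 10; EF_User testing = 10+6 = 16
ES_Tooling = max(EF_Concept design=10, EF_Prototype build=17, EF_User testing=16) = 17; EF_Tooling = 17+9 = 26
Expected project duration μ = 26 days. Critical path: Market research → Prototype build → Tooling.

Variance along critical path = 2.778 + 1.778 + 4.000 = 8.556; σ = 2.925 days.
D = μ + z·σ = 26 + 2.326·2.925 = 32.8 days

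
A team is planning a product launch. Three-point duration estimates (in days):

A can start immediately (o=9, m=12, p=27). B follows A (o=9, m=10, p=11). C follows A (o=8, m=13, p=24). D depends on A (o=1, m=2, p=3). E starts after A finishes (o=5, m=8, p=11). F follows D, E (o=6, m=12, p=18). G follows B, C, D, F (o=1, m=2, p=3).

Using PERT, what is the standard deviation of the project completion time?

3.76 days

te_A = (9 + 4·12 + 27)/6 = 84/6 = 14; σ²_A = ((27−9)/6)² = 9.000
te_B = (9 + 4·10 + 11)/6 = 60/6 = 10; σ²_B = ((11−9)/6)² = 0.111
te_C = (8 + 4·13 + 24)/6 = 84/6 = 14; σ²_C = ((24−8)/6)² = 7.111
te_D = (1 + 4·2 + 3)/6 = 12/6 = 2; σ²_D = ((3−1)/6)² = 0.111
te_E = (5 + 4·8 + 11)/6 = 48/6 = 8; σ²_E = ((11−5)/6)² = 1.000
te_F = (6 + 4·12 + 18)/6 = 72/6 = 12; σ²_F = ((18−6)/6)² = 4.000
te_G = (1 + 4·2 + 3)/6 = 12/6 = 2; σ²_G = ((3−1)/6)² = 0.111

Forward pass:
ES_A = 0; EF_A = 14
ES_B = 14; EF_B = 14+10 = 24
ES_C = 14; EF_C = 14+14 = 28
ES_D = 14; EF_D = 14+2 = 16
ES_E = 14; EF_E = 14+8 = 22
ES_F = max(EF_D=16, EF_E=22) = 22; EF_F = 22+12 = 34
ES_G = max(EF_B=24, EF_C=28, EF_D=16, EF_F=34) = 34; EF_G = 34+2 = 36
Expected project duration μ = 36 days. Critical path: A → E → F → G.

Variance along critical path = 9.000 + 1.000 + 4.000 + 0.111 = 14.111
σ = √14.111 = 3.756 days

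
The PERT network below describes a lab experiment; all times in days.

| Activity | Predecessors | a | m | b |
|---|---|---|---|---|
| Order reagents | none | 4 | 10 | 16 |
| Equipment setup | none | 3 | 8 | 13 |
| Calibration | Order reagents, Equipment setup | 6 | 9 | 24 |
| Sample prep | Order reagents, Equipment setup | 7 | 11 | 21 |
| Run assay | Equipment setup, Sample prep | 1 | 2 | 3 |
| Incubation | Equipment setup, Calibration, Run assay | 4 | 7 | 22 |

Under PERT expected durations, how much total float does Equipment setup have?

te_Order reagents = (4 + 4·10 + 16)/6 = 60/6 = 10
te_Equipment setup = (3 + 4·8 + 13)/6 = 48/6 = 8
te_Calibration = (6 + 4·9 + 24)/6 = 66/6 = 11
te_Sample prep = (7 + 4·11 + 21)/6 = 72/6 = 12
te_Run assay = (1 + 4·2 + 3)/6 = 12/6 = 2
te_Incubation = (4 + 4·7 + 22)/6 = 54/6 = 9

Forward pass:
ES_Order reagents = 0; EF_Order reagents = 10
ES_Equipment setup = 0; EF_Equipment setup = 8
ES_Calibration = max(EF_Order reagents=10, EF_Equipment setup=8) = 10; EF_Calibration = 10+11 = 21
ES_Sample prep = max(EF_Order reagents=10, EF_Equipment setup=8) = 10; EF_Sample prep = 10+12 = 22
ES_Run assay = max(EF_Equipment setup=8, EF_Sample prep=22) = 22; EF_Run assay = 22+2 = 24
ES_Incubation = max(EF_Equipment setup=8, EF_Calibration=21, EF_Run assay=24) = 24; EF_Incubation = 24+9 = 33
Expected project duration μ = 33 days. Critical path: Order reagents → Sample prep → Run assay → Incubation.

Backward pass:
LF_Incubation = 33; LS_Incubation = 33−9 = 24
LF_Run assay = LS_Incubation = 24; LS_Run assay = 24−2 = 22
LF_Sample prep = LS_Run assay = 22; LS_Sample prep = 22−12 = 10
LF_Calibration = LS_Incubation = 24; LS_Calibration = 24−11 = 13
LF_Equipment setup = min(LS_Calibration=13, LS_Sample prep=10, LS_Run assay=22, LS_Incubation=24) = 10; LS_Equipment setup = 10−8 = 2
LF_Order reagents = min(LS_Calibration=13, LS_Sample prep=10) = 10; LS_Order reagents = 10−10 = 0
Slack_Equipment setup = LS_Equipment setup − ES_Equipment setup = 2 − 0 = 2

2 days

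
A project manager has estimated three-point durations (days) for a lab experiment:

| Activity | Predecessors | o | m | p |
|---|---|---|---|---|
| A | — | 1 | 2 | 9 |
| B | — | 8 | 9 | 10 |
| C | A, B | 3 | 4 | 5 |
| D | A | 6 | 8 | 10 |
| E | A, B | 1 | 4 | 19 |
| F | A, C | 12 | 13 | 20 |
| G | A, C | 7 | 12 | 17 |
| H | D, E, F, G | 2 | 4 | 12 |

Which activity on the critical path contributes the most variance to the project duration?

H

te_A = (1 + 4·2 + 9)/6 = 18/6 = 3; σ²_A = ((9−1)/6)² = 1.778
te_B = (8 + 4·9 + 10)/6 = 54/6 = 9; σ²_B = ((10−8)/6)² = 0.111
te_C = (3 + 4·4 + 5)/6 = 24/6 = 4; σ²_C = ((5−3)/6)² = 0.111
te_D = (6 + 4·8 + 10)/6 = 48/6 = 8; σ²_D = ((10−6)/6)² = 0.444
te_E = (1 + 4·4 + 19)/6 = 36/6 = 6; σ²_E = ((19−1)/6)² = 9.000
te_F = (12 + 4·13 + 20)/6 = 84/6 = 14; σ²_F = ((20−12)/6)² = 1.778
te_G = (7 + 4·12 + 17)/6 = 72/6 = 12; σ²_G = ((17−7)/6)² = 2.778
te_H = (2 + 4·4 + 12)/6 = 30/6 = 5; σ²_H = ((12−2)/6)² = 2.778

Forward pass:
ES_A = 0; EF_A = 3
ES_B = 0; EF_B = 9
ES_C = max(EF_A=3, EF_B=9) = 9; EF_C = 9+4 = 13
ES_D = 3; EF_D = 3+8 = 11
ES_E = max(EF_A=3, EF_B=9) = 9; EF_E = 9+6 = 15
ES_F = max(EF_A=3, EF_C=13) = 13; EF_F = 13+14 = 27
ES_G = max(EF_A=3, EF_C=13) = 13; EF_G = 13+12 = 25
ES_H = max(EF_D=11, EF_E=15, EF_F=27, EF_G=25) = 27; EF_H = 27+5 = 32
Expected project duration μ = 32 days. Critical path: B → C → F → H.

Variances on critical path: σ²_B=0.111, σ²_C=0.111, σ²_F=1.778, σ²_H=2.778.
Largest is σ²_H = 2.778.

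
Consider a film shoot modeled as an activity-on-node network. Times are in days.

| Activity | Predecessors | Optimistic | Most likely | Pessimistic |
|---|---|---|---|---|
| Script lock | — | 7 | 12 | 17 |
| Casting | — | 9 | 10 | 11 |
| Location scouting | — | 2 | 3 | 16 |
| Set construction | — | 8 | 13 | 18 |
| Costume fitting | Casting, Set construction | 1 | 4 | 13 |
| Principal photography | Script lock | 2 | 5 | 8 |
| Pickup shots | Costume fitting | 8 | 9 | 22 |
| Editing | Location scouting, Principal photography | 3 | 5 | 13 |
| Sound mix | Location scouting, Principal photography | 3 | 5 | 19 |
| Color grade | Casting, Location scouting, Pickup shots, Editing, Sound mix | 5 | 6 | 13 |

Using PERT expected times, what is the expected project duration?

te_Script lock = (7 + 4·12 + 17)/6 = 72/6 = 12
te_Casting = (9 + 4·10 + 11)/6 = 60/6 = 10
te_Location scouting = (2 + 4·3 + 16)/6 = 30/6 = 5
te_Set construction = (8 + 4·13 + 18)/6 = 78/6 = 13
te_Costume fitting = (1 + 4·4 + 13)/6 = 30/6 = 5
te_Principal photography = (2 + 4·5 + 8)/6 = 30/6 = 5
te_Pickup shots = (8 + 4·9 + 22)/6 = 66/6 = 11
te_Editing = (3 + 4·5 + 13)/6 = 36/6 = 6
te_Sound mix = (3 + 4·5 + 19)/6 = 42/6 = 7
te_Color grade = (5 + 4·6 + 13)/6 = 42/6 = 7

Forward pass:
ES_Script lock = 0; EF_Script lock = 12
ES_Casting = 0; EF_Casting = 10
ES_Location scouting = 0; EF_Location scouting = 5
ES_Set construction = 0; EF_Set construction = 13
ES_Costume fitting = max(EF_Casting=10, EF_Set construction=13) = 13; EF_Costume fitting = 13+5 = 18
ES_Principal photography = 12; EF_Principal photography = 12+5 = 17
ES_Pickup shots = 18; EF_Pickup shots = 18+11 = 29
ES_Editing = max(EF_Location scouting=5, EF_Principal photography=17) = 17; EF_Editing = 17+6 = 23
ES_Sound mix = max(EF_Location scouting=5, EF_Principal photography=17) = 17; EF_Sound mix = 17+7 = 24
ES_Color grade = max(EF_Casting=10, EF_Location scouting=5, EF_Pickup shots=29, EF_Editing=23, EF_Sound mix=24) = 29; EF_Color grade = 29+7 = 36
Expected project duration μ = 36 days. Critical path: Set construction → Costume fitting → Pickup shots → Color grade.

36 days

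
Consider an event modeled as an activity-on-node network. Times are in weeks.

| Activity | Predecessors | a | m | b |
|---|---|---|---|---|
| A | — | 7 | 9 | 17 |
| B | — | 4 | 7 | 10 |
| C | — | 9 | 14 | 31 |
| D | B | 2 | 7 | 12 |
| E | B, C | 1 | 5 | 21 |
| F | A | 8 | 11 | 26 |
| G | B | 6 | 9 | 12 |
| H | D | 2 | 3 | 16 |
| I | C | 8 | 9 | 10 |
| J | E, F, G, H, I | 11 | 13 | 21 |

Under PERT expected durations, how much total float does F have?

2 weeks

te_A = (7 + 4·9 + 17)/6 = 60/6 = 10
te_B = (4 + 4·7 + 10)/6 = 42/6 = 7
te_C = (9 + 4·14 + 31)/6 = 96/6 = 16
te_D = (2 + 4·7 + 12)/6 = 42/6 = 7
te_E = (1 + 4·5 + 21)/6 = 42/6 = 7
te_F = (8 + 4·11 + 26)/6 = 78/6 = 13
te_G = (6 + 4·9 + 12)/6 = 54/6 = 9
te_H = (2 + 4·3 + 16)/6 = 30/6 = 5
te_I = (8 + 4·9 + 10)/6 = 54/6 = 9
te_J = (11 + 4·13 + 21)/6 = 84/6 = 14

Forward pass:
ES_A = 0; EF_A = 10
ES_B = 0; EF_B = 7
ES_C = 0; EF_C = 16
ES_D = 7; EF_D = 7+7 = 14
ES_E = max(EF_B=7, EF_C=16) = 16; EF_E = 16+7 = 23
ES_F = 10; EF_F = 10+13 = 23
ES_G = 7; EF_G = 7+9 = 16
ES_H = 14; EF_H = 14+5 = 19
ES_I = 16; EF_I = 16+9 = 25
ES_J = max(EF_E=23, EF_F=23, EF_G=16, EF_H=19, EF_I=25) = 25; EF_J = 25+14 = 39
Expected project duration μ = 39 weeks. Critical path: C → I → J.

Backward pass:
LF_J = 39; LS_J = 39−14 = 25
LF_I = LS_J = 25; LS_I = 25−9 = 16
LF_H = LS_J = 25; LS_H = 25−5 = 20
LF_G = LS_J = 25; LS_G = 25−9 = 16
LF_F = LS_J = 25; LS_F = 25−13 = 12
LF_E = LS_J = 25; LS_E = 25−7 = 18
LF_D = LS_H = 20; LS_D = 20−7 = 13
LF_C = min(LS_E=18, LS_I=16) = 16; LS_C = 16−16 = 0
LF_B = min(LS_D=13, LS_E=18, LS_G=16) = 13; LS_B = 13−7 = 6
LF_A = LS_F = 12; LS_A = 12−10 = 2
Slack_F = LS_F − ES_F = 12 − 10 = 2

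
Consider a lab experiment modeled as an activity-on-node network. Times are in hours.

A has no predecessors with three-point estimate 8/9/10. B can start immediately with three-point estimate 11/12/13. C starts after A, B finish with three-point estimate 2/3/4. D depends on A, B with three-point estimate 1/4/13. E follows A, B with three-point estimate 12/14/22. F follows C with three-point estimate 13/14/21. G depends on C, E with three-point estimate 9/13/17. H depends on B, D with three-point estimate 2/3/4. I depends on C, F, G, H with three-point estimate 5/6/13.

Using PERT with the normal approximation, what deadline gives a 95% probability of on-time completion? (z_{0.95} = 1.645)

te_A = (8 + 4·9 + 10)/6 = 54/6 = 9; σ²_A = ((10−8)/6)² = 0.111
te_B = (11 + 4·12 + 13)/6 = 72/6 = 12; σ²_B = ((13−11)/6)² = 0.111
te_C = (2 + 4·3 + 4)/6 = 18/6 = 3; σ²_C = ((4−2)/6)² = 0.111
te_D = (1 + 4·4 + 13)/6 = 30/6 = 5; σ²_D = ((13−1)/6)² = 4.000
te_E = (12 + 4·14 + 22)/6 = 90/6 = 15; σ²_E = ((22−12)/6)² = 2.778
te_F = (13 + 4·14 + 21)/6 = 90/6 = 15; σ²_F = ((21−13)/6)² = 1.778
te_G = (9 + 4·13 + 17)/6 = 78/6 = 13; σ²_G = ((17−9)/6)² = 1.778
te_H = (2 + 4·3 + 4)/6 = 18/6 = 3; σ²_H = ((4−2)/6)² = 0.111
te_I = (5 + 4·6 + 13)/6 = 42/6 = 7; σ²_I = ((13−5)/6)² = 1.778

Forward pass:
ES_A = 0; EF_A = 9
ES_B = 0; EF_B = 12
ES_C = max(EF_A=9, EF_B=12) = 12; EF_C = 12+3 = 15
ES_D = max(EF_A=9, EF_B=12) = 12; EF_D = 12+5 = 17
ES_E = max(EF_A=9, EF_B=12) = 12; EF_E = 12+15 = 27
ES_F = 15; EF_F = 15+15 = 30
ES_G = max(EF_C=15, EF_E=27) = 27; EF_G = 27+13 = 40
ES_H = max(EF_B=12, EF_D=17) = 17; EF_H = 17+3 = 20
ES_I = max(EF_C=15, EF_F=30, EF_G=40, EF_H=20) = 40; EF_I = 40+7 = 47
Expected project duration μ = 47 hours. Critical path: B → E → G → I.

Variance along critical path = 0.111 + 2.778 + 1.778 + 1.778 = 6.444; σ = 2.539 hours.
D = μ + z·σ = 47 + 1.645·2.539 = 51.2 hours

51.2 hours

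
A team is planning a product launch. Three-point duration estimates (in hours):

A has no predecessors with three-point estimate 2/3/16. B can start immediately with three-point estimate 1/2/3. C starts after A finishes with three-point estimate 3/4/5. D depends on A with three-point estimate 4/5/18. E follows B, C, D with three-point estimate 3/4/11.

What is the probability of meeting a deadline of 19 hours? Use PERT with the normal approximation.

0.713

te_A = (2 + 4·3 + 16)/6 = 30/6 = 5; σ²_A = ((16−2)/6)² = 5.444
te_B = (1 + 4·2 + 3)/6 = 12/6 = 2; σ²_B = ((3−1)/6)² = 0.111
te_C = (3 + 4·4 + 5)/6 = 24/6 = 4; σ²_C = ((5−3)/6)² = 0.111
te_D = (4 + 4·5 + 18)/6 = 42/6 = 7; σ²_D = ((18−4)/6)² = 5.444
te_E = (3 + 4·4 + 11)/6 = 30/6 = 5; σ²_E = ((11−3)/6)² = 1.778

Forward pass:
ES_A = 0; EF_A = 5
ES_B = 0; EF_B = 2
ES_C = 5; EF_C = 5+4 = 9
ES_D = 5; EF_D = 5+7 = 12
ES_E = max(EF_B=2, EF_C=9, EF_D=12) = 12; EF_E = 12+5 = 17
Expected project duration μ = 17 hours. Critical path: A → D → E.

Variance along critical path = 5.444 + 5.444 + 1.778 = 12.667; σ = √12.667 = 3.559 hours.
Z = (19 − 17) / 3.559 = 0.562
P(T ≤ 19) = Φ(0.562) ≈ 0.713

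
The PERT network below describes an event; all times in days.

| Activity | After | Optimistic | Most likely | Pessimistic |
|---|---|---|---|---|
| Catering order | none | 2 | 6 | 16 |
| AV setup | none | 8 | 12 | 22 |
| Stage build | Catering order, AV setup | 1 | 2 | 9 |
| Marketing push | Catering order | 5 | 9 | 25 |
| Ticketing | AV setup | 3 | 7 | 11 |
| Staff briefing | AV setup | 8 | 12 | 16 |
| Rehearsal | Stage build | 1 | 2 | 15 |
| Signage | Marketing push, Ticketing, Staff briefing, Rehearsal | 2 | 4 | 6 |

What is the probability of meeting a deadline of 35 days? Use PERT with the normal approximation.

0.985

te_Catering order = (2 + 4·6 + 16)/6 = 42/6 = 7; σ²_Catering order = ((16−2)/6)² = 5.444
te_AV setup = (8 + 4·12 + 22)/6 = 78/6 = 13; σ²_AV setup = ((22−8)/6)² = 5.444
te_Stage build = (1 + 4·2 + 9)/6 = 18/6 = 3; σ²_Stage build = ((9−1)/6)² = 1.778
te_Marketing push = (5 + 4·9 + 25)/6 = 66/6 = 11; σ²_Marketing push = ((25−5)/6)² = 11.111
te_Ticketing = (3 + 4·7 + 11)/6 = 42/6 = 7; σ²_Ticketing = ((11−3)/6)² = 1.778
te_Staff briefing = (8 + 4·12 + 16)/6 = 72/6 = 12; σ²_Staff briefing = ((16−8)/6)² = 1.778
te_Rehearsal = (1 + 4·2 + 15)/6 = 24/6 = 4; σ²_Rehearsal = ((15−1)/6)² = 5.444
te_Signage = (2 + 4·4 + 6)/6 = 24/6 = 4; σ²_Signage = ((6−2)/6)² = 0.444

Forward pass:
ES_Catering order = 0; EF_Catering order = 7
ES_AV setup = 0; EF_AV setup = 13
ES_Stage build = max(EF_Catering order=7, EF_AV setup=13) = 13; EF_Stage build = 13+3 = 16
ES_Marketing push = 7; EF_Marketing push = 7+11 = 18
ES_Ticketing = 13; EF_Ticketing = 13+7 = 20
ES_Staff briefing = 13; EF_Staff briefing = 13+12 = 25
ES_Rehearsal = 16; EF_Rehearsal = 16+4 = 20
ES_Signage = max(EF_Marketing push=18, EF_Ticketing=20, EF_Staff briefing=25, EF_Rehearsal=20) = 25; EF_Signage = 25+4 = 29
Expected project duration μ = 29 days. Critical path: AV setup → Staff briefing → Signage.

Variance along critical path = 5.444 + 1.778 + 0.444 = 7.667; σ = √7.667 = 2.769 days.
Z = (35 − 29) / 2.769 = 2.167
P(T ≤ 35) = Φ(2.167) ≈ 0.985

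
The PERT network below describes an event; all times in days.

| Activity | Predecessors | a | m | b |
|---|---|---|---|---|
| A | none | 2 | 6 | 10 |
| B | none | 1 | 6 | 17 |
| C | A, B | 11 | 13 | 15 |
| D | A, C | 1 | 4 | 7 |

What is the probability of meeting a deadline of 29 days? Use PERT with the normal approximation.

0.956

te_A = (2 + 4·6 + 10)/6 = 36/6 = 6; σ²_A = ((10−2)/6)² = 1.778
te_B = (1 + 4·6 + 17)/6 = 42/6 = 7; σ²_B = ((17−1)/6)² = 7.111
te_C = (11 + 4·13 + 15)/6 = 78/6 = 13; σ²_C = ((15−11)/6)² = 0.444
te_D = (1 + 4·4 + 7)/6 = 24/6 = 4; σ²_D = ((7−1)/6)² = 1.000

Forward pass:
ES_A = 0; EF_A = 6
ES_B = 0; EF_B = 7
ES_C = max(EF_A=6, EF_B=7) = 7; EF_C = 7+13 = 20
ES_D = max(EF_A=6, EF_C=20) = 20; EF_D = 20+4 = 24
Expected project duration μ = 24 days. Critical path: B → C → D.

Variance along critical path = 7.111 + 0.444 + 1.000 = 8.556; σ = √8.556 = 2.925 days.
Z = (29 − 24) / 2.925 = 1.709
P(T ≤ 29) = Φ(1.709) ≈ 0.956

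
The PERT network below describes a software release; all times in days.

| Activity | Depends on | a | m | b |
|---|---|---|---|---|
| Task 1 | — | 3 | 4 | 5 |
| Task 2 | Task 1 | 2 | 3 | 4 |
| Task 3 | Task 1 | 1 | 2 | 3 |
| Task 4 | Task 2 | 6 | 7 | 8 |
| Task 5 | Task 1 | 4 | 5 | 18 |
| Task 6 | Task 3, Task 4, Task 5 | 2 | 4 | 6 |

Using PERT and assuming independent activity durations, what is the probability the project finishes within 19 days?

0.872

te_Task 1 = (3 + 4·4 + 5)/6 = 24/6 = 4; σ²_Task 1 = ((5−3)/6)² = 0.111
te_Task 2 = (2 + 4·3 + 4)/6 = 18/6 = 3; σ²_Task 2 = ((4−2)/6)² = 0.111
te_Task 3 = (1 + 4·2 + 3)/6 = 12/6 = 2; σ²_Task 3 = ((3−1)/6)² = 0.111
te_Task 4 = (6 + 4·7 + 8)/6 = 42/6 = 7; σ²_Task 4 = ((8−6)/6)² = 0.111
te_Task 5 = (4 + 4·5 + 18)/6 = 42/6 = 7; σ²_Task 5 = ((18−4)/6)² = 5.444
te_Task 6 = (2 + 4·4 + 6)/6 = 24/6 = 4; σ²_Task 6 = ((6−2)/6)² = 0.444

Forward pass:
ES_Task 1 = 0; EF_Task 1 = 4
ES_Task 2 = 4; EF_Task 2 = 4+3 = 7
ES_Task 3 = 4; EF_Task 3 = 4+2 = 6
ES_Task 4 = 7; EF_Task 4 = 7+7 = 14
ES_Task 5 = 4; EF_Task 5 = 4+7 = 11
ES_Task 6 = max(EF_Task 3=6, EF_Task 4=14, EF_Task 5=11) = 14; EF_Task 6 = 14+4 = 18
Expected project duration μ = 18 days. Critical path: Task 1 → Task 2 → Task 4 → Task 6.

Variance along critical path = 0.111 + 0.111 + 0.111 + 0.444 = 0.778; σ = √0.778 = 0.882 days.
Z = (19 − 18) / 0.882 = 1.134
P(T ≤ 19) = Φ(1.134) ≈ 0.872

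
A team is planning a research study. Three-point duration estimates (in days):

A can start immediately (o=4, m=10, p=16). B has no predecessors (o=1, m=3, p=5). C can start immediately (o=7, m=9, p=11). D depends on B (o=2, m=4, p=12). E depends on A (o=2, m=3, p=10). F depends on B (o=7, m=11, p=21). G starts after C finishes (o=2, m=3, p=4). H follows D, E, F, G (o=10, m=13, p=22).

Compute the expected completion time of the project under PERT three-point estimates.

29 days

te_A = (4 + 4·10 + 16)/6 = 60/6 = 10
te_B = (1 + 4·3 + 5)/6 = 18/6 = 3
te_C = (7 + 4·9 + 11)/6 = 54/6 = 9
te_D = (2 + 4·4 + 12)/6 = 30/6 = 5
te_E = (2 + 4·3 + 10)/6 = 24/6 = 4
te_F = (7 + 4·11 + 21)/6 = 72/6 = 12
te_G = (2 + 4·3 + 4)/6 = 18/6 = 3
te_H = (10 + 4·13 + 22)/6 = 84/6 = 14

Forward pass:
ES_A = 0; EF_A = 10
ES_B = 0; EF_B = 3
ES_C = 0; EF_C = 9
ES_D = 3; EF_D = 3+5 = 8
ES_E = 10; EF_E = 10+4 = 14
ES_F = 3; EF_F = 3+12 = 15
ES_G = 9; EF_G = 9+3 = 12
ES_H = max(EF_D=8, EF_E=14, EF_F=15, EF_G=12) = 15; EF_H = 15+14 = 29
Expected project duration μ = 29 days. Critical path: B → F → H.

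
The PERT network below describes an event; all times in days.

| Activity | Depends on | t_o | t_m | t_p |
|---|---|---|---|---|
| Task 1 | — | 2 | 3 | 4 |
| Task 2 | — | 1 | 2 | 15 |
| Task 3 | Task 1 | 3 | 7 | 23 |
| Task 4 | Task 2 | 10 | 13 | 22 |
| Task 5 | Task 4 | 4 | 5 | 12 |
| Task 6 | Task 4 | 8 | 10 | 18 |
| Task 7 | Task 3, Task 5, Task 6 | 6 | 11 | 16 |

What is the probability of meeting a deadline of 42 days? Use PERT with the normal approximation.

0.697

te_Task 1 = (2 + 4·3 + 4)/6 = 18/6 = 3; σ²_Task 1 = ((4−2)/6)² = 0.111
te_Task 2 = (1 + 4·2 + 15)/6 = 24/6 = 4; σ²_Task 2 = ((15−1)/6)² = 5.444
te_Task 3 = (3 + 4·7 + 23)/6 = 54/6 = 9; σ²_Task 3 = ((23−3)/6)² = 11.111
te_Task 4 = (10 + 4·13 + 22)/6 = 84/6 = 14; σ²_Task 4 = ((22−10)/6)² = 4.000
te_Task 5 = (4 + 4·5 + 12)/6 = 36/6 = 6; σ²_Task 5 = ((12−4)/6)² = 1.778
te_Task 6 = (8 + 4·10 + 18)/6 = 66/6 = 11; σ²_Task 6 = ((18−8)/6)² = 2.778
te_Task 7 = (6 + 4·11 + 16)/6 = 66/6 = 11; σ²_Task 7 = ((16−6)/6)² = 2.778

Forward pass:
ES_Task 1 = 0; EF_Task 1 = 3
ES_Task 2 = 0; EF_Task 2 = 4
ES_Task 3 = 3; EF_Task 3 = 3+9 = 12
ES_Task 4 = 4; EF_Task 4 = 4+14 = 18
ES_Task 5 = 18; EF_Task 5 = 18+6 = 24
ES_Task 6 = 18; EF_Task 6 = 18+11 = 29
ES_Task 7 = max(EF_Task 3=12, EF_Task 5=24, EF_Task 6=29) = 29; EF_Task 7 = 29+11 = 40
Expected project duration μ = 40 days. Critical path: Task 2 → Task 4 → Task 6 → Task 7.

Variance along critical path = 5.444 + 4.000 + 2.778 + 2.778 = 15.000; σ = √15.000 = 3.873 days.
Z = (42 − 40) / 3.873 = 0.516
P(T ≤ 42) = Φ(0.516) ≈ 0.697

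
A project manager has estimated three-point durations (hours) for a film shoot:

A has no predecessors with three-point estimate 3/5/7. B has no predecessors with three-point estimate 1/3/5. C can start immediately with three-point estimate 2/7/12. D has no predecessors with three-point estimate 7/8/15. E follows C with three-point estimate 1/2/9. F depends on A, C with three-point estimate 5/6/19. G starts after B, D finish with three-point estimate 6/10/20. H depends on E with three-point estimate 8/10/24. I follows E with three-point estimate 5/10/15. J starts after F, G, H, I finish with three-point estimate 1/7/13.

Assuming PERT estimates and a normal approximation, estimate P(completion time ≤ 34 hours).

0.897

te_A = (3 + 4·5 + 7)/6 = 30/6 = 5; σ²_A = ((7−3)/6)² = 0.444
te_B = (1 + 4·3 + 5)/6 = 18/6 = 3; σ²_B = ((5−1)/6)² = 0.444
te_C = (2 + 4·7 + 12)/6 = 42/6 = 7; σ²_C = ((12−2)/6)² = 2.778
te_D = (7 + 4·8 + 15)/6 = 54/6 = 9; σ²_D = ((15−7)/6)² = 1.778
te_E = (1 + 4·2 + 9)/6 = 18/6 = 3; σ²_E = ((9−1)/6)² = 1.778
te_F = (5 + 4·6 + 19)/6 = 48/6 = 8; σ²_F = ((19−5)/6)² = 5.444
te_G = (6 + 4·10 + 20)/6 = 66/6 = 11; σ²_G = ((20−6)/6)² = 5.444
te_H = (8 + 4·10 + 24)/6 = 72/6 = 12; σ²_H = ((24−8)/6)² = 7.111
te_I = (5 + 4·10 + 15)/6 = 60/6 = 10; σ²_I = ((15−5)/6)² = 2.778
te_J = (1 + 4·7 + 13)/6 = 42/6 = 7; σ²_J = ((13−1)/6)² = 4.000

Forward pass:
ES_A = 0; EF_A = 5
ES_B = 0; EF_B = 3
ES_C = 0; EF_C = 7
ES_D = 0; EF_D = 9
ES_E = 7; EF_E = 7+3 = 10
ES_F = max(EF_A=5, EF_C=7) = 7; EF_F = 7+8 = 15
ES_G = max(EF_B=3, EF_D=9) = 9; EF_G = 9+11 = 20
ES_H = 10; EF_H = 10+12 = 22
ES_I = 10; EF_I = 10+10 = 20
ES_J = max(EF_F=15, EF_G=20, EF_H=22, EF_I=20) = 22; EF_J = 22+7 = 29
Expected project duration μ = 29 hours. Critical path: C → E → H → J.

Variance along critical path = 2.778 + 1.778 + 7.111 + 4.000 = 15.667; σ = √15.667 = 3.958 hours.
Z = (34 − 29) / 3.958 = 1.263
P(T ≤ 34) = Φ(1.263) ≈ 0.897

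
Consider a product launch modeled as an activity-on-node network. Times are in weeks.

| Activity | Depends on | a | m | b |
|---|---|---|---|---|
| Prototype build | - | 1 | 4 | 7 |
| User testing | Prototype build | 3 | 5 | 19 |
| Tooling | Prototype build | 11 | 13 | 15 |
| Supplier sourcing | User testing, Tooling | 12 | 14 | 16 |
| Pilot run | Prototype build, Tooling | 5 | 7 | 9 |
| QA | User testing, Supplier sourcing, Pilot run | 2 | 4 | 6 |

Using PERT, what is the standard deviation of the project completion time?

1.53 weeks

te_Prototype build = (1 + 4·4 + 7)/6 = 24/6 = 4; σ²_Prototype build = ((7−1)/6)² = 1.000
te_User testing = (3 + 4·5 + 19)/6 = 42/6 = 7; σ²_User testing = ((19−3)/6)² = 7.111
te_Tooling = (11 + 4·13 + 15)/6 = 78/6 = 13; σ²_Tooling = ((15−11)/6)² = 0.444
te_Supplier sourcing = (12 + 4·14 + 16)/6 = 84/6 = 14; σ²_Supplier sourcing = ((16−12)/6)² = 0.444
te_Pilot run = (5 + 4·7 + 9)/6 = 42/6 = 7; σ²_Pilot run = ((9−5)/6)² = 0.444
te_QA = (2 + 4·4 + 6)/6 = 24/6 = 4; σ²_QA = ((6−2)/6)² = 0.444

Forward pass:
ES_Prototype build = 0; EF_Prototype build = 4
ES_User testing = 4; EF_User testing = 4+7 = 11
ES_Tooling = 4; EF_Tooling = 4+13 = 17
ES_Supplier sourcing = max(EF_User testing=11, EF_Tooling=17) = 17; EF_Supplier sourcing = 17+14 = 31
ES_Pilot run = max(EF_Prototype build=4, EF_Tooling=17) = 17; EF_Pilot run = 17+7 = 24
ES_QA = max(EF_User testing=11, EF_Supplier sourcing=31, EF_Pilot run=24) = 31; EF_QA = 31+4 = 35
Expected project duration μ = 35 weeks. Critical path: Prototype build → Tooling → Supplier sourcing → QA.

Variance along critical path = 1.000 + 0.444 + 0.444 + 0.444 = 2.333
σ = √2.333 = 1.528 weeks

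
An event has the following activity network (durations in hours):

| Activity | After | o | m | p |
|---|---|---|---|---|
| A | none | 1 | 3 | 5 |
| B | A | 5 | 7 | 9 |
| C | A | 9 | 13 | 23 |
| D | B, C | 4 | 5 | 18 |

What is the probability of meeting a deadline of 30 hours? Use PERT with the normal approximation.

te_A = (1 + 4·3 + 5)/6 = 18/6 = 3; σ²_A = ((5−1)/6)² = 0.444
te_B = (5 + 4·7 + 9)/6 = 42/6 = 7; σ²_B = ((9−5)/6)² = 0.444
te_C = (9 + 4·13 + 23)/6 = 84/6 = 14; σ²_C = ((23−9)/6)² = 5.444
te_D = (4 + 4·5 + 18)/6 = 42/6 = 7; σ²_D = ((18−4)/6)² = 5.444

Forward pass:
ES_A = 0; EF_A = 3
ES_B = 3; EF_B = 3+7 = 10
ES_C = 3; EF_C = 3+14 = 17
ES_D = max(EF_B=10, EF_C=17) = 17; EF_D = 17+7 = 24
Expected project duration μ = 24 hours. Critical path: A → C → D.

Variance along critical path = 0.444 + 5.444 + 5.444 = 11.333; σ = √11.333 = 3.367 hours.
Z = (30 − 24) / 3.367 = 1.782
P(T ≤ 30) = Φ(1.782) ≈ 0.963

0.963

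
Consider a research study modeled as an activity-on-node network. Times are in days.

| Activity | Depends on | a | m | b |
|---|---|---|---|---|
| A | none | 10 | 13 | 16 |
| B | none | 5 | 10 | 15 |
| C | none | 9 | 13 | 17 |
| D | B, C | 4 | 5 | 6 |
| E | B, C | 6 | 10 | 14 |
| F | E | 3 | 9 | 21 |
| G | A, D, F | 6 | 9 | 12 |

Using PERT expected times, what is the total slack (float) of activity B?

3 days

te_A = (10 + 4·13 + 16)/6 = 78/6 = 13
te_B = (5 + 4·10 + 15)/6 = 60/6 = 10
te_C = (9 + 4·13 + 17)/6 = 78/6 = 13
te_D = (4 + 4·5 + 6)/6 = 30/6 = 5
te_E = (6 + 4·10 + 14)/6 = 60/6 = 10
te_F = (3 + 4·9 + 21)/6 = 60/6 = 10
te_G = (6 + 4·9 + 12)/6 = 54/6 = 9

Forward pass:
ES_A = 0; EF_A = 13
ES_B = 0; EF_B = 10
ES_C = 0; EF_C = 13
ES_D = max(EF_B=10, EF_C=13) = 13; EF_D = 13+5 = 18
ES_E = max(EF_B=10, EF_C=13) = 13; EF_E = 13+10 = 23
ES_F = 23; EF_F = 23+10 = 33
ES_G = max(EF_A=13, EF_D=18, EF_F=33) = 33; EF_G = 33+9 = 42
Expected project duration μ = 42 days. Critical path: C → E → F → G.

Backward pass:
LF_G = 42; LS_G = 42−9 = 33
LF_F = LS_G = 33; LS_F = 33−10 = 23
LF_E = LS_F = 23; LS_E = 23−10 = 13
LF_D = LS_G = 33; LS_D = 33−5 = 28
LF_C = min(LS_D=28, LS_E=13) = 13; LS_C = 13−13 = 0
LF_B = min(LS_D=28, LS_E=13) = 13; LS_B = 13−10 = 3
LF_A = LS_G = 33; LS_A = 33−13 = 20
Slack_B = LS_B − ES_B = 3 − 0 = 3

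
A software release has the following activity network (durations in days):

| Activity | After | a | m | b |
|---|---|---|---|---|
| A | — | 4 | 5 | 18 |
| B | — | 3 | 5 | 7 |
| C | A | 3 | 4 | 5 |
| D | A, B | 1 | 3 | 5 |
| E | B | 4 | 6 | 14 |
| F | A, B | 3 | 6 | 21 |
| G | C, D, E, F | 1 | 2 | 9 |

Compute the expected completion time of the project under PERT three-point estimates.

18 days

te_A = (4 + 4·5 + 18)/6 = 42/6 = 7
te_B = (3 + 4·5 + 7)/6 = 30/6 = 5
te_C = (3 + 4·4 + 5)/6 = 24/6 = 4
te_D = (1 + 4·3 + 5)/6 = 18/6 = 3
te_E = (4 + 4·6 + 14)/6 = 42/6 = 7
te_F = (3 + 4·6 + 21)/6 = 48/6 = 8
te_G = (1 + 4·2 + 9)/6 = 18/6 = 3

Forward pass:
ES_A = 0; EF_A = 7
ES_B = 0; EF_B = 5
ES_C = 7; EF_C = 7+4 = 11
ES_D = max(EF_A=7, EF_B=5) = 7; EF_D = 7+3 = 10
ES_E = 5; EF_E = 5+7 = 12
ES_F = max(EF_A=7, EF_B=5) = 7; EF_F = 7+8 = 15
ES_G = max(EF_C=11, EF_D=10, EF_E=12, EF_F=15) = 15; EF_G = 15+3 = 18
Expected project duration μ = 18 days. Critical path: A → F → G.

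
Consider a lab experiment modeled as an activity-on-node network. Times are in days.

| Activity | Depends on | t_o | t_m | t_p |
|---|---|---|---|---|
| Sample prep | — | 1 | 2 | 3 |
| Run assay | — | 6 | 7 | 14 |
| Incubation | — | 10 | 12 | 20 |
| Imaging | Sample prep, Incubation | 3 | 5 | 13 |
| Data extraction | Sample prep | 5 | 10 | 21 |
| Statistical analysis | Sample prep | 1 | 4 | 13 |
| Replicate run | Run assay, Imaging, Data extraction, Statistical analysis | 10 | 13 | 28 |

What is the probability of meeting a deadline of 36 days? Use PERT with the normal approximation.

0.700

te_Sample prep = (1 + 4·2 + 3)/6 = 12/6 = 2; σ²_Sample prep = ((3−1)/6)² = 0.111
te_Run assay = (6 + 4·7 + 14)/6 = 48/6 = 8; σ²_Run assay = ((14−6)/6)² = 1.778
te_Incubation = (10 + 4·12 + 20)/6 = 78/6 = 13; σ²_Incubation = ((20−10)/6)² = 2.778
te_Imaging = (3 + 4·5 + 13)/6 = 36/6 = 6; σ²_Imaging = ((13−3)/6)² = 2.778
te_Data extraction = (5 + 4·10 + 21)/6 = 66/6 = 11; σ²_Data extraction = ((21−5)/6)² = 7.111
te_Statistical analysis = (1 + 4·4 + 13)/6 = 30/6 = 5; σ²_Statistical analysis = ((13−1)/6)² = 4.000
te_Replicate run = (10 + 4·13 + 28)/6 = 90/6 = 15; σ²_Replicate run = ((28−10)/6)² = 9.000

Forward pass:
ES_Sample prep = 0; EF_Sample prep = 2
ES_Run assay = 0; EF_Run assay = 8
ES_Incubation = 0; EF_Incubation = 13
ES_Imaging = max(EF_Sample prep=2, EF_Incubation=13) = 13; EF_Imaging = 13+6 = 19
ES_Data extraction = 2; EF_Data extraction = 2+11 = 13
ES_Statistical analysis = 2; EF_Statistical analysis = 2+5 = 7
ES_Replicate run = max(EF_Run assay=8, EF_Imaging=19, EF_Data extraction=13, EF_Statistical analysis=7) = 19; EF_Replicate run = 19+15 = 34
Expected project duration μ = 34 days. Critical path: Incubation → Imaging → Replicate run.

Variance along critical path = 2.778 + 2.778 + 9.000 = 14.556; σ = √14.556 = 3.815 days.
Z = (36 − 34) / 3.815 = 0.524
P(T ≤ 36) = Φ(0.524) ≈ 0.700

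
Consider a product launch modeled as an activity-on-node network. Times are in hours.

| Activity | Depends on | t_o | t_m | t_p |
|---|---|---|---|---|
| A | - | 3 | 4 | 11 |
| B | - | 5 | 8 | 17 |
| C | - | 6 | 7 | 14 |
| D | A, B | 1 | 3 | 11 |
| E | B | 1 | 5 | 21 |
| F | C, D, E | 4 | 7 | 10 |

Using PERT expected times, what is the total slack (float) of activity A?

7 hours

te_A = (3 + 4·4 + 11)/6 = 30/6 = 5
te_B = (5 + 4·8 + 17)/6 = 54/6 = 9
te_C = (6 + 4·7 + 14)/6 = 48/6 = 8
te_D = (1 + 4·3 + 11)/6 = 24/6 = 4
te_E = (1 + 4·5 + 21)/6 = 42/6 = 7
te_F = (4 + 4·7 + 10)/6 = 42/6 = 7

Forward pass:
ES_A = 0; EF_A = 5
ES_B = 0; EF_B = 9
ES_C = 0; EF_C = 8
ES_D = max(EF_A=5, EF_B=9) = 9; EF_D = 9+4 = 13
ES_E = 9; EF_E = 9+7 = 16
ES_F = max(EF_C=8, EF_D=13, EF_E=16) = 16; EF_F = 16+7 = 23
Expected project duration μ = 23 hours. Critical path: B → E → F.

Backward pass:
LF_F = 23; LS_F = 23−7 = 16
LF_E = LS_F = 16; LS_E = 16−7 = 9
LF_D = LS_F = 16; LS_D = 16−4 = 12
LF_C = LS_F = 16; LS_C = 16−8 = 8
LF_B = min(LS_D=12, LS_E=9) = 9; LS_B = 9−9 = 0
LF_A = LS_D = 12; LS_A = 12−5 = 7
Slack_A = LS_A − ES_A = 7 − 0 = 7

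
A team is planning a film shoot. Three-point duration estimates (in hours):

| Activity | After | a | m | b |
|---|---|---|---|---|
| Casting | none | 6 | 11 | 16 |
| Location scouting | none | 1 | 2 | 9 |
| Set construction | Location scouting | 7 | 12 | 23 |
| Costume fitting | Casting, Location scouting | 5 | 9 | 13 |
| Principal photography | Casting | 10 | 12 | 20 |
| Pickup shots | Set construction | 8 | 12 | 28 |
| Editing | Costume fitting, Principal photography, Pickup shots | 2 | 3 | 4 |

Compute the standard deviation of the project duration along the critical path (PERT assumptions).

te_Casting = (6 + 4·11 + 16)/6 = 66/6 = 11; σ²_Casting = ((16−6)/6)² = 2.778
te_Location scouting = (1 + 4·2 + 9)/6 = 18/6 = 3; σ²_Location scouting = ((9−1)/6)² = 1.778
te_Set construction = (7 + 4·12 + 23)/6 = 78/6 = 13; σ²_Set construction = ((23−7)/6)² = 7.111
te_Costume fitting = (5 + 4·9 + 13)/6 = 54/6 = 9; σ²_Costume fitting = ((13−5)/6)² = 1.778
te_Principal photography = (10 + 4·12 + 20)/6 = 78/6 = 13; σ²_Principal photography = ((20−10)/6)² = 2.778
te_Pickup shots = (8 + 4·12 + 28)/6 = 84/6 = 14; σ²_Pickup shots = ((28−8)/6)² = 11.111
te_Editing = (2 + 4·3 + 4)/6 = 18/6 = 3; σ²_Editing = ((4−2)/6)² = 0.111

Forward pass:
ES_Casting = 0; EF_Casting = 11
ES_Location scouting = 0; EF_Location scouting = 3
ES_Set construction = 3; EF_Set construction = 3+13 = 16
ES_Costume fitting = max(EF_Casting=11, EF_Location scouting=3) = 11; EF_Costume fitting = 11+9 = 20
ES_Principal photography = 11; EF_Principal photography = 11+13 = 24
ES_Pickup shots = 16; EF_Pickup shots = 16+14 = 30
ES_Editing = max(EF_Costume fitting=20, EF_Principal photography=24, EF_Pickup shots=30) = 30; EF_Editing = 30+3 = 33
Expected project duration μ = 33 hours. Critical path: Location scouting → Set construction → Pickup shots → Editing.

Variance along critical path = 1.778 + 7.111 + 11.111 + 0.111 = 20.111
σ = √20.111 = 4.485 hours

4.48 hours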